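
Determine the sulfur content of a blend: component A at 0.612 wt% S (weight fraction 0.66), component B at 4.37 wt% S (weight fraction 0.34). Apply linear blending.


Linear sulfur blending: S_blend = x1*S1 + x2*S2
Contribution 1: 0.66 * 0.612 = 0.40392 wt%
Contribution 2: 0.34 * 4.37 = 1.4858 wt%
S_blend = 0.40392 + 1.4858 = 1.88972

1.88972 wt%


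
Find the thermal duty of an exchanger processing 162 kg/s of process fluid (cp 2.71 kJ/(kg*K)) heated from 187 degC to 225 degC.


Q = m_dot * cp * delta_T
delta_T = 225 - 187 = 38 K
Q = 162 * 2.71 * 38
= 439.02 * 38
= 16682.76 kW

16682.76 kW


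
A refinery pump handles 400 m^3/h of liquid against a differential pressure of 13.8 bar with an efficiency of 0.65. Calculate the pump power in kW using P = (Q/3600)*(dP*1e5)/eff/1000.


Q = 400 / 3600 = 0.111111 m^3/s
P = 0.111111 * (13.8 * 1e5) / 0.65 / 1000 = 235.9

235.9 kW


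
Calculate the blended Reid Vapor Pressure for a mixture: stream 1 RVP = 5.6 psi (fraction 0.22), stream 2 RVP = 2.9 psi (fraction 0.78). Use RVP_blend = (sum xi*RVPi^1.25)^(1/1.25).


Chevron index: RVP_blend = (sum xi*RVPi^1.25)^(1/1.25)
RVP^1.25 terms: 0.22 * 5.6^1.25 + 0.78 * 2.9^1.25 = 4.84705
RVP_blend = 4.84705^(1/1.25) = 3.535

3.535 psi


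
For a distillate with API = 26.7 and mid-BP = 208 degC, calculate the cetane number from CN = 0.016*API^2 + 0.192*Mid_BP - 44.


CN = 0.016 * 26.7^2 + 0.192 * 208 - 44
CN = 11.40624 + 39.936 - 44 = 7.34224

7.34224


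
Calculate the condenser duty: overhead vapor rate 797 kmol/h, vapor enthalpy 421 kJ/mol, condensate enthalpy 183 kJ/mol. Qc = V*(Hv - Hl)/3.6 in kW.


Qc = 797 * (421 - 183) / 3.6 = 797 * 238 / 3.6 = 52690

52690 kW


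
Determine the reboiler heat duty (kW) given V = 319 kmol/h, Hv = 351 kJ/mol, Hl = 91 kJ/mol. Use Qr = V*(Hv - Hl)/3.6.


Qr = 319 * (351 - 91) / 3.6 = 319 * 260 / 3.6 = 23040

23040 kW


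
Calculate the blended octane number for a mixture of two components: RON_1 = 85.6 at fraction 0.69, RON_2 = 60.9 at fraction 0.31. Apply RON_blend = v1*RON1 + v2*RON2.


Linear blending: RON_blend = sum(vi * RONi)
Contribution 1: 0.69 * 85.6 = 59.064
Contribution 2: 0.31 * 60.9 = 18.879
RON_blend = 59.064 + 18.879 = 77.943

77.943


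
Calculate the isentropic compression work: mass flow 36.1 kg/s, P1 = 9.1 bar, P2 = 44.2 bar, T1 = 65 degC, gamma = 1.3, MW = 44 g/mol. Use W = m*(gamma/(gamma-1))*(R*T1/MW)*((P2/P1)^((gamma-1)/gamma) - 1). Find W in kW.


Isentropic work: W = m*(gamma/(gamma-1))*(R*T1/MW)*((P2/P1)^((gamma-1)/gamma) - 1)
T1 = 65 + 273.15 = 338.15 K
Pressure ratio = 44.2 / 9.1 = 4.85714
Exponent = (1.3 - 1)/1.3 = 0.230769
(P2/P1)^exp - 1 = 4.85714^0.230769 - 1 = 0.440109
W = 36.1 * 1.3 / 0.3 * 8.314 * 338.15 / 44 * 0.440109 = 4399

4399 kW


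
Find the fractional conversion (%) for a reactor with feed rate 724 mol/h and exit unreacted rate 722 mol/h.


X = (F_in - F_out) / F_in * 100
Moles reacted = 724 - 722 = 2
X = 2 / 724 * 100
= 0.002762 * 100
= 0.2762 %

0.2762 %


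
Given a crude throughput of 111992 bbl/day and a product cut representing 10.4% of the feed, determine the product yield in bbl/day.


Crude throughput = 111992 bbl/day
Fraction yield = 10.4%
yield = throughput * fraction / 100
yield = 111992 * 10.4 / 100 = 11647.168

11647.168 bbl/day


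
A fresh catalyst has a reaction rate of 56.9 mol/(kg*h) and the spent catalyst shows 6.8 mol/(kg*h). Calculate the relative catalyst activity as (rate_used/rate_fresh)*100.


Activity (%) = (rate_used / rate_fresh) * 100
rate_used = 6.8, rate_fresh = 56.9
= (6.8 / 56.9) * 100
= 0.1195 * 100 = 11.95

11.95 %


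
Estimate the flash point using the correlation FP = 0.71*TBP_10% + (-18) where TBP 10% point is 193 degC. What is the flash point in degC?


FP = 0.71 * 193 + (-18) = 119.03

119.03 degC


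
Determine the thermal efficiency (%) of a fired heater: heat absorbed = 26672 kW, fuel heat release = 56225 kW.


Furnace efficiency = Q_absorbed / Q_fuel * 100
= 26672 / 56225 * 100 = 47.44

47.44 %


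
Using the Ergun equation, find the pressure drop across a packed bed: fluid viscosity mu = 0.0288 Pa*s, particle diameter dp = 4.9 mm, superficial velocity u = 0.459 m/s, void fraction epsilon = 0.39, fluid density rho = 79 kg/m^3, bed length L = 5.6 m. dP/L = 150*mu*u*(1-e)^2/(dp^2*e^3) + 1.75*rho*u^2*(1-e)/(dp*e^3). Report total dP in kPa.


dp = 4.9 mm = 0.0049 m
Viscous term = 150*0.0288*0.459*(1-0.39)^2 / (0.0049^2*0.39^3) = 518048
Inertial term = 1.75*79*0.459^2*(1-0.39) / (0.0049*0.39^3) = 61126.6
dP/L = 518048 + 61126.6 = 579175 Pa/m
dP = 579175 * 5.6 / 1000 = 3243 kPa

3243 kPa


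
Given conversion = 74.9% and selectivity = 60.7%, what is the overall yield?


Overall yield = conversion (%) * selectivity (%) / 100
Conversion = 74.9%, Selectivity = 60.7%
Y = 74.9 * 60.7 / 100
= 45.4643 %

45.4643 %


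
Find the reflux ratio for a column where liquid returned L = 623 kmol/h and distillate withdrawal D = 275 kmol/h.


Reflux ratio definition: R = L / D (liquid returned / distillate withdrawn)
L = 623 kmol/h, D = 275 kmol/h
R = 623 / 275 = 2.265

2.265


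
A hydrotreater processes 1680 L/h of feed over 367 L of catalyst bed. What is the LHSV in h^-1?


LHSV = volumetric feed rate / catalyst volume
= 1680 L/h / 367 L
= 4.578 h^-1

4.578 h^-1


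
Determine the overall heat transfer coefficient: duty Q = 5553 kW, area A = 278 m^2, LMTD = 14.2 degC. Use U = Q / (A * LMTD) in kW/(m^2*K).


From Q = U*A*LMTD, U = Q / (A * LMTD)
U = 5553 / (278 * 14.2) = 5553 / 3947.6 = 1.407

1.407 kW/(m^2*K)


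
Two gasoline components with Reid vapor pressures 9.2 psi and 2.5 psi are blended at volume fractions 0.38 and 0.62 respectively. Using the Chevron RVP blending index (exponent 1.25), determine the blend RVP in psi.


Chevron index: RVP_blend = (sum xi*RVPi^1.25)^(1/1.25)
RVP^1.25 terms: 0.38 * 9.2^1.25 + 0.62 * 2.5^1.25 = 8.03763
RVP_blend = 8.03763^(1/1.25) = 5.298

5.298 psi


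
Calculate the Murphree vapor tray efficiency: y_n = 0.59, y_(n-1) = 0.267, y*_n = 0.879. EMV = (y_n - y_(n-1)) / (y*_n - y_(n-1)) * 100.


Murphree vapor efficiency: EMV = (y_n - y_(n-1)) / (y*_n - y_(n-1)) * 100
EMV = (0.59 - 0.267) / (0.879 - 0.267) * 100 = 0.323 / 0.612 * 100 = 52.78

52.78 %


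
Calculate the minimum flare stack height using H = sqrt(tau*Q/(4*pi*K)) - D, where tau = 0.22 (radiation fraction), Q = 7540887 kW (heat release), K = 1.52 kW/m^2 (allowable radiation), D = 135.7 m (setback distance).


tau*Q/(4*pi*K) = 0.22 * 7540887 / (4 * pi * 1.52) = 86854.4
sqrt(86854.4) = 294.711
H = 294.711 - 135.7 = 159.0

159.0 m


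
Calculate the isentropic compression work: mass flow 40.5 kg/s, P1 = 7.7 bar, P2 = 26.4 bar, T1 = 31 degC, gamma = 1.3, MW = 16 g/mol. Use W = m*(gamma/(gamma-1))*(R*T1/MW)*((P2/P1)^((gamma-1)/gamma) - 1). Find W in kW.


Isentropic work: W = m*(gamma/(gamma-1))*(R*T1/MW)*((P2/P1)^((gamma-1)/gamma) - 1)
T1 = 31 + 273.15 = 304.15 K
Pressure ratio = 26.4 / 7.7 = 3.42857
Exponent = (1.3 - 1)/1.3 = 0.230769
(P2/P1)^exp - 1 = 3.42857^0.230769 - 1 = 0.328885
W = 40.5 * 1.3 / 0.3 * 8.314 * 304.15 / 16 * 0.328885 = 9122

9122 kW


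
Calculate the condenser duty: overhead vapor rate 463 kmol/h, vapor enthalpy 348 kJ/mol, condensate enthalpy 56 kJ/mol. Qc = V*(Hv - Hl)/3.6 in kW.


Qc = 463 * (348 - 56) / 3.6 = 463 * 292 / 3.6 = 37550

37550 kW


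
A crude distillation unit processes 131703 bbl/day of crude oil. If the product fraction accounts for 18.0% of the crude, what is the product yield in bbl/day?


Crude throughput = 131703 bbl/day
Fraction yield = 18.0%
yield = throughput * fraction / 100
yield = 131703 * 18.0 / 100 = 23706.54

23706.54 bbl/day


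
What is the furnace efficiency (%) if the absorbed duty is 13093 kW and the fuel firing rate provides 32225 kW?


Furnace efficiency = Q_absorbed / Q_fuel * 100
= 13093 / 32225 * 100 = 40.63

40.63 %


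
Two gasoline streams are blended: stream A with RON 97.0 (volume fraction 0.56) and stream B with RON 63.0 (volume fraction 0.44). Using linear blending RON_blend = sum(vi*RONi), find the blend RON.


Linear blending: RON_blend = sum(vi * RONi)
Contribution 1: 0.56 * 97.0 = 54.32
Contribution 2: 0.44 * 63.0 = 27.72
RON_blend = 54.32 + 27.72 = 82.04

82.04


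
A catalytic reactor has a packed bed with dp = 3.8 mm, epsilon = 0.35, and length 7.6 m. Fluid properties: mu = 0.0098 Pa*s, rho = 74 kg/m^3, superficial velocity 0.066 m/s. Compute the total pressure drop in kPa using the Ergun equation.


dp = 3.8 mm = 0.0038 m
Viscous term = 150*0.0098*0.066*(1-0.35)^2 / (0.0038^2*0.35^3) = 66208.9
Inertial term = 1.75*74*0.066^2*(1-0.35) / (0.0038*0.35^3) = 2250.52
dP/L = 66208.9 + 2250.52 = 68459.4 Pa/m
dP = 68459.4 * 7.6 / 1000 = 520.3 kPa

520.3 kPa


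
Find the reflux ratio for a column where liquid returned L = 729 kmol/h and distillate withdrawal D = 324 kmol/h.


Reflux ratio definition: R = L / D (liquid returned / distillate withdrawn)
L = 729 kmol/h, D = 324 kmol/h
R = 729 / 324 = 2.250

2.250


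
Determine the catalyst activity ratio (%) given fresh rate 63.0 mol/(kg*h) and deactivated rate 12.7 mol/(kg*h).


Activity (%) = (rate_used / rate_fresh) * 100
rate_used = 12.7, rate_fresh = 63.0
= (12.7 / 63.0) * 100
= 0.2016 * 100 = 20.16

20.16 %


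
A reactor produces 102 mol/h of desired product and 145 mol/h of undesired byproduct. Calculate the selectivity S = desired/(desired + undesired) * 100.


Selectivity = desired / (desired + undesired) * 100
Total products = 102 + 145 = 247 mol/h
S = 102 / 247 * 100
= 0.4130 * 100
= 41.30 %

41.30 %


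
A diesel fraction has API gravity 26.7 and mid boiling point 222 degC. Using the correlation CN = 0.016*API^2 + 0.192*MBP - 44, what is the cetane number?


CN = 0.016 * 26.7^2 + 0.192 * 222 - 44
CN = 11.40624 + 42.624 - 44 = 10.03024

10.03024


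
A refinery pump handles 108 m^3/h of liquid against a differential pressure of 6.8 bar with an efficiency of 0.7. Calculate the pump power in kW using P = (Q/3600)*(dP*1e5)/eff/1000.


Q = 108 / 3600 = 0.03 m^3/s
P = 0.03 * (6.8 * 1e5) / 0.7 / 1000 = 29.14

29.14 kW


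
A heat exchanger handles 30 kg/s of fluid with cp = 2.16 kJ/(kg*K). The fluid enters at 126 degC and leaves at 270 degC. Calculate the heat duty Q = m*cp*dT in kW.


Q = m_dot * cp * delta_T
delta_T = 270 - 126 = 144 K
Q = 30 * 2.16 * 144
= 64.8 * 144
= 9331.2 kW

9331.2 kW


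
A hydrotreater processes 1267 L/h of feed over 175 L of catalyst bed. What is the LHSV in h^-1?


LHSV = volumetric feed rate / catalyst volume
= 1267 L/h / 175 L
= 7.240 h^-1

7.240 h^-1


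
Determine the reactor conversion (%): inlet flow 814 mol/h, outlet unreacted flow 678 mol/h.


X = (F_in - F_out) / F_in * 100
Moles reacted = 814 - 678 = 136
X = 136 / 814 * 100
= 0.1671 * 100
= 16.71 %

16.71 %


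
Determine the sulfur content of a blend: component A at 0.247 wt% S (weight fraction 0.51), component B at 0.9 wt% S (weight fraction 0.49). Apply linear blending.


Linear sulfur blending: S_blend = x1*S1 + x2*S2
Contribution 1: 0.51 * 0.247 = 0.12597 wt%
Contribution 2: 0.49 * 0.9 = 0.441 wt%
S_blend = 0.12597 + 0.441 = 0.56697

0.56697 wt%


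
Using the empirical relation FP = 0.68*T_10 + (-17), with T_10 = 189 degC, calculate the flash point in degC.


FP = 0.68 * 189 + (-17) = 111.52

111.52 degC


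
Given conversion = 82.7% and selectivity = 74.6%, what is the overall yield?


Overall yield = conversion (%) * selectivity (%) / 100
Conversion = 82.7%, Selectivity = 74.6%
Y = 82.7 * 74.6 / 100
= 61.6942 %

61.6942 %


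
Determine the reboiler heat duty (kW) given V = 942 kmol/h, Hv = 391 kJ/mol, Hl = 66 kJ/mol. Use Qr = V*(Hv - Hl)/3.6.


Qr = 942 * (391 - 66) / 3.6 = 942 * 325 / 3.6 = 85040

85040 kW


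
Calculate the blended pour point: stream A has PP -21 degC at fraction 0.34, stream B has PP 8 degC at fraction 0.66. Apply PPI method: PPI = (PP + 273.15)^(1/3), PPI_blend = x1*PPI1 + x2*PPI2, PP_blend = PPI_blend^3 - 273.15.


PPI_1 = (-21 + 273.15)^(1/3) = 6.317613
PPI_2 = (8 + 273.15)^(1/3) = 6.551077
PPI_blend = 0.34 * 6.317613 + 0.66 * 6.551077 = 6.471699
PP_blend = 6.471699^3 - 273.15 = 271.0534 - 273.15 = -2.1

-2.1 degC


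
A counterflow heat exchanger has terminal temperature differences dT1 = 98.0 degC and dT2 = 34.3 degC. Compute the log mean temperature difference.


LMTD = (dT1 - dT2) / ln(dT1/dT2)
= (98.0 - 34.3) / ln(98.0 / 34.3) = 63.7 / 1.04982 = 60.68

60.68 degC


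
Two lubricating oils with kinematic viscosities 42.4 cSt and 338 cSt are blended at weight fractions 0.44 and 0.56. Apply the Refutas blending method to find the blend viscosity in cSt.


Refutas method: VBN_i = 14.534*ln(ln(visc_i + 0.8)) + 10.975, blended linearly by mass fraction; since VBN is linear in VBI_i = ln(ln(visc_i + 0.8)) and the fractions sum to 1, blend VBI directly: visc = exp(exp(VBI_blend)) - 0.8
VBI_1 = ln(ln(42.4 + 0.8)) = 1.32597
VBI_2 = ln(ln(338 + 0.8)) = 1.76223
VBI_blend = 0.44 * 1.32597 + 0.56 * 1.76223 = 1.57028
visc_blend = exp(exp(1.57028)) - 0.8 = 121.7

121.7 cSt


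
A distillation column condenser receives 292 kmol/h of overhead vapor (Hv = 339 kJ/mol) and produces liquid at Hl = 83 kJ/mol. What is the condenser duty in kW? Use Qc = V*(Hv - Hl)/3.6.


Qc = 292 * (339 - 83) / 3.6 = 292 * 256 / 3.6 = 20760

20760 kW


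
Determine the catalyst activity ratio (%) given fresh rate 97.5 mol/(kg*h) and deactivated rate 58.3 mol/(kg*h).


Activity (%) = (rate_used / rate_fresh) * 100
rate_used = 58.3, rate_fresh = 97.5
= (58.3 / 97.5) * 100
= 0.5979 * 100 = 59.79

59.79 %


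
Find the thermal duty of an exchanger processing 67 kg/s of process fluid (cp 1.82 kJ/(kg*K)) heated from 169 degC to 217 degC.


Q = m_dot * cp * delta_T
delta_T = 217 - 169 = 48 K
Q = 67 * 1.82 * 48
= 121.94 * 48
= 5853.12 kW

5853.12 kW


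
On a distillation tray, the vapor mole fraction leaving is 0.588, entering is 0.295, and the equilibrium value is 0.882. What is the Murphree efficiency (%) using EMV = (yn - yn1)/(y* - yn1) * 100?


Murphree vapor efficiency: EMV = (y_n - y_(n-1)) / (y*_n - y_(n-1)) * 100
EMV = (0.588 - 0.295) / (0.882 - 0.295) * 100 = 0.293 / 0.587 * 100 = 49.91

49.91 %


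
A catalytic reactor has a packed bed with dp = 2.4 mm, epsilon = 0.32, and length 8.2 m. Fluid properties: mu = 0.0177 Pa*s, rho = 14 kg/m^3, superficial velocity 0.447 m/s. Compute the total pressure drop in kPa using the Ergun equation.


dp = 2.4 mm = 0.0024 m
Viscous term = 150*0.0177*0.447*(1-0.32)^2 / (0.0024^2*0.32^3) = 2907480
Inertial term = 1.75*14*0.447^2*(1-0.32) / (0.0024*0.32^3) = 42328.1
dP/L = 2907480 + 42328.1 = 2949810 Pa/m
dP = 2949810 * 8.2 / 1000 = 24190 kPa

24190 kPa


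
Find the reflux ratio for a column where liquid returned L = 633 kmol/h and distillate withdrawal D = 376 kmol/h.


Reflux ratio definition: R = L / D (liquid returned / distillate withdrawn)
L = 633 kmol/h, D = 376 kmol/h
R = 633 / 376 = 1.684

1.684


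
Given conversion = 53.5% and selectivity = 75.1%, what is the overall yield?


Overall yield = conversion (%) * selectivity (%) / 100
Conversion = 53.5%, Selectivity = 75.1%
Y = 53.5 * 75.1 / 100
= 40.1785 %

40.1785 %


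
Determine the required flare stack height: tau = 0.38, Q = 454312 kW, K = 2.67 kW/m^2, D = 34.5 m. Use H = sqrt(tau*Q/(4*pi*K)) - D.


tau*Q/(4*pi*K) = 0.38 * 454312 / (4 * pi * 2.67) = 5145.37
sqrt(5145.37) = 71.7312
H = 71.7312 - 34.5 = 37.23

37.23 m


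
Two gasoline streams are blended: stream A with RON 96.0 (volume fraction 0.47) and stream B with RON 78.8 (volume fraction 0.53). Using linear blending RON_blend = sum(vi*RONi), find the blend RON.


Linear blending: RON_blend = sum(vi * RONi)
Contribution 1: 0.47 * 96.0 = 45.12
Contribution 2: 0.53 * 78.8 = 41.764
RON_blend = 45.12 + 41.764 = 86.884

86.884


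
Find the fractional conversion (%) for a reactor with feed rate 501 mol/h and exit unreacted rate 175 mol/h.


X = (F_in - F_out) / F_in * 100
Moles reacted = 501 - 175 = 326
X = 326 / 501 * 100
= 0.6507 * 100
= 65.07 %

65.07 %


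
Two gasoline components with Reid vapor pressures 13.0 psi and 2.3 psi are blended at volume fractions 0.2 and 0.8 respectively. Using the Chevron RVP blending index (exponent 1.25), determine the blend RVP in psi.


Chevron index: RVP_blend = (sum xi*RVPi^1.25)^(1/1.25)
RVP^1.25 terms: 0.2 * 13.0^1.25 + 0.8 * 2.3^1.25 = 7.2029
RVP_blend = 7.2029^(1/1.25) = 4.853

4.853 psi


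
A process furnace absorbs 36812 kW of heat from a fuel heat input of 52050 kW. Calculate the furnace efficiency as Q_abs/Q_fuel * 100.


Furnace efficiency = Q_absorbed / Q_fuel * 100
= 36812 / 52050 * 100 = 70.72

70.72 %


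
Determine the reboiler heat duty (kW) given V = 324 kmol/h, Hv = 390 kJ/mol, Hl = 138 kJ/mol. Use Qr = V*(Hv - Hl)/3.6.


Qr = 324 * (390 - 138) / 3.6 = 324 * 252 / 3.6 = 22680

22680 kW


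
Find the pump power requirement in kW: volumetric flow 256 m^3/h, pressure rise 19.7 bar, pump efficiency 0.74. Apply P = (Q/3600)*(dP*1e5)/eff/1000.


Q = 256 / 3600 = 0.0711111 m^3/s
P = 0.0711111 * (19.7 * 1e5) / 0.74 / 1000 = 189.3

189.3 kW


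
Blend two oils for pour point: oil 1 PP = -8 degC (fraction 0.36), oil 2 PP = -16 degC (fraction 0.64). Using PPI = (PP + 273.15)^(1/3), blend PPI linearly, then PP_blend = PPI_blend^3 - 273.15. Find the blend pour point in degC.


PPI_1 = (-8 + 273.15)^(1/3) = 6.42437
PPI_2 = (-16 + 273.15)^(1/3) = 6.359098
PPI_blend = 0.36 * 6.42437 + 0.64 * 6.359098 = 6.382596
PP_blend = 6.382596^3 - 273.15 = 260.0112 - 273.15 = -13.14

-13.14 degC


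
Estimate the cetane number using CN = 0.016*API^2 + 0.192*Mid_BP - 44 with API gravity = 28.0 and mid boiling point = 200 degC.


CN = 0.016 * 28.0^2 + 0.192 * 200 - 44
CN = 12.544 + 38.4 - 44 = 6.944

6.944


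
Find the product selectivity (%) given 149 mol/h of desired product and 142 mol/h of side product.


Selectivity = desired / (desired + undesired) * 100
Total products = 149 + 142 = 291 mol/h
S = 149 / 291 * 100
= 0.5120 * 100
= 51.20 %

51.20 %


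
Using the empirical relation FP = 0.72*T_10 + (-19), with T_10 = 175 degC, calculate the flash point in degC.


FP = 0.72 * 175 + (-19) = 107

107 degC


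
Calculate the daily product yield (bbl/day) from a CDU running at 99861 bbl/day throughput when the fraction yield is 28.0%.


Crude throughput = 99861 bbl/day
Fraction yield = 28.0%
yield = throughput * fraction / 100
yield = 99861 * 28.0 / 100 = 27961.08

27961.08 bbl/day


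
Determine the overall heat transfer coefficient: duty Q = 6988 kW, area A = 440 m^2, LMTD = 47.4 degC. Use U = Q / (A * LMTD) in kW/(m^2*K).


From Q = U*A*LMTD, U = Q / (A * LMTD)
U = 6988 / (440 * 47.4) = 6988 / 20856 = 0.3351

0.3351 kW/(m^2*K)


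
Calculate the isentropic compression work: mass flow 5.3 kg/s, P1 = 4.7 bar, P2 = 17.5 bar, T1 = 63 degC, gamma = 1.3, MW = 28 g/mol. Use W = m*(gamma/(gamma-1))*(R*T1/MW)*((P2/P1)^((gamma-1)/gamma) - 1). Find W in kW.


Isentropic work: W = m*(gamma/(gamma-1))*(R*T1/MW)*((P2/P1)^((gamma-1)/gamma) - 1)
T1 = 63 + 273.15 = 336.15 K
Pressure ratio = 17.5 / 4.7 = 3.7234
Exponent = (1.3 - 1)/1.3 = 0.230769
(P2/P1)^exp - 1 = 3.7234^0.230769 - 1 = 0.354426
W = 5.3 * 1.3 / 0.3 * 8.314 * 336.15 / 28 * 0.354426 = 812.5

812.5 kW


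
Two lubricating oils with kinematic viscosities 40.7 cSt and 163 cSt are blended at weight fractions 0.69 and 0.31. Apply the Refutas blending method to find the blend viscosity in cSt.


Refutas method: VBN_i = 14.534*ln(ln(visc_i + 0.8)) + 10.975, blended linearly by mass fraction; since VBN is linear in VBI_i = ln(ln(visc_i + 0.8)) and the fractions sum to 1, blend VBI directly: visc = exp(exp(VBI_blend)) - 0.8
VBI_1 = ln(ln(40.7 + 0.8)) = 1.31525
VBI_2 = ln(ln(163 + 0.8)) = 1.62898
VBI_blend = 0.69 * 1.31525 + 0.31 * 1.62898 = 1.41251
visc_blend = exp(exp(1.41251)) - 0.8 = 59.92

59.92 cSt


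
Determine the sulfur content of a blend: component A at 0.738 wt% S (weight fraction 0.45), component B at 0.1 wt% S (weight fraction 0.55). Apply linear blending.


Linear sulfur blending: S_blend = x1*S1 + x2*S2
Contribution 1: 0.45 * 0.738 = 0.3321 wt%
Contribution 2: 0.55 * 0.1 = 0.055 wt%
S_blend = 0.3321 + 0.055 = 0.3871

0.3871 wt%


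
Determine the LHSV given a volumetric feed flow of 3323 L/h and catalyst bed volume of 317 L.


LHSV = volumetric feed rate / catalyst volume
= 3323 L/h / 317 L
= 10.48 h^-1

10.48 h^-1


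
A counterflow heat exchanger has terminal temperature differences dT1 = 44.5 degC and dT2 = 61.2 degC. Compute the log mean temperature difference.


LMTD = (dT1 - dT2) / ln(dT1/dT2)
= (44.5 - 61.2) / ln(44.5 / 61.2) = -16.7 / -0.318658 = 52.41

52.41 degC


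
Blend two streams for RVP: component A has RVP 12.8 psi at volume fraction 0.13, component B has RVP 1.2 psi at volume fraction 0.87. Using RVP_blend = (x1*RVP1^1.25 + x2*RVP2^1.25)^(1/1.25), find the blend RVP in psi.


Chevron index: RVP_blend = (sum xi*RVPi^1.25)^(1/1.25)
RVP^1.25 terms: 0.13 * 12.8^1.25 + 0.87 * 1.2^1.25 = 4.24012
RVP_blend = 4.24012^(1/1.25) = 3.176

3.176 psi


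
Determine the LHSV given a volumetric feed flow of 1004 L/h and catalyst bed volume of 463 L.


LHSV = volumetric feed rate / catalyst volume
= 1004 L/h / 463 L
= 2.168 h^-1

2.168 h^-1


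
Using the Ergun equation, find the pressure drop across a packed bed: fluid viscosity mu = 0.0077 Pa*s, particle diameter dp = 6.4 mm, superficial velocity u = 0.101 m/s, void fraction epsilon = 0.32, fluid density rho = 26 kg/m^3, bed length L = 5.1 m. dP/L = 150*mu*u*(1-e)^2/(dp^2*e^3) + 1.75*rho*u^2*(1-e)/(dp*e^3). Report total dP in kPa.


dp = 6.4 mm = 0.0064 m
Viscous term = 150*0.0077*0.101*(1-0.32)^2 / (0.0064^2*0.32^3) = 40189.4
Inertial term = 1.75*26*0.101^2*(1-0.32) / (0.0064*0.32^3) = 1504.99
dP/L = 40189.4 + 1504.99 = 41694.4 Pa/m
dP = 41694.4 * 5.1 / 1000 = 212.6 kPa

212.6 kPa


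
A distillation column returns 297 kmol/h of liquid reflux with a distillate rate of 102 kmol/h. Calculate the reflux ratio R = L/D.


Reflux ratio definition: R = L / D (liquid returned / distillate withdrawn)
L = 297 kmol/h, D = 102 kmol/h
R = 297 / 102 = 2.912

2.912


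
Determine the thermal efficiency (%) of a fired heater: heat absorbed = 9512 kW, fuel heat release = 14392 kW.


Furnace efficiency = Q_absorbed / Q_fuel * 100
= 9512 / 14392 * 100 = 66.09

66.09 %


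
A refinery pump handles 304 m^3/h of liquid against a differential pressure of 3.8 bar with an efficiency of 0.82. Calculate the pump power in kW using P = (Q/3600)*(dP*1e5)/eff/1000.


Q = 304 / 3600 = 0.0844444 m^3/s
P = 0.0844444 * (3.8 * 1e5) / 0.82 / 1000 = 39.13

39.13 kW


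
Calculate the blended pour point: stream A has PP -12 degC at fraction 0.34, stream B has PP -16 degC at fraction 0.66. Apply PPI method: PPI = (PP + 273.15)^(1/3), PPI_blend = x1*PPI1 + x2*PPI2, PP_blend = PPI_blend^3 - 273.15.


PPI_1 = (-12 + 273.15)^(1/3) = 6.391901
PPI_2 = (-16 + 273.15)^(1/3) = 6.359098
PPI_blend = 0.34 * 6.391901 + 0.66 * 6.359098 = 6.370251
PP_blend = 6.370251^3 - 273.15 = 258.5054 - 273.15 = -14.64

-14.64 degC


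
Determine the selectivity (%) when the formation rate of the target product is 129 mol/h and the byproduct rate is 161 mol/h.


Selectivity = desired / (desired + undesired) * 100
Total products = 129 + 161 = 290 mol/h
S = 129 / 290 * 100
= 0.4448 * 100
= 44.48 %

44.48 %


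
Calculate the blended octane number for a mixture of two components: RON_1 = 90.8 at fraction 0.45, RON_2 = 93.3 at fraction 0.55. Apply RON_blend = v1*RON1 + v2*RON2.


Linear blending: RON_blend = sum(vi * RONi)
Contribution 1: 0.45 * 90.8 = 40.86
Contribution 2: 0.55 * 93.3 = 51.315
RON_blend = 40.86 + 51.315 = 92.175

92.175


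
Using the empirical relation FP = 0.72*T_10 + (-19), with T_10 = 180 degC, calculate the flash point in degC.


FP = 0.72 * 180 + (-19) = 110.6

110.6 degC


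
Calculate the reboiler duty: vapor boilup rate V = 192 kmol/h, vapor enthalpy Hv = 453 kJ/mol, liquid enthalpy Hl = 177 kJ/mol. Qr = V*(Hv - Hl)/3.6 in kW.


Qr = 192 * (453 - 177) / 3.6 = 192 * 276 / 3.6 = 14720

14720 kW


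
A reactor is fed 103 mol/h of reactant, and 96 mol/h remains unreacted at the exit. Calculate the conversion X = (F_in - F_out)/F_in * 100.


X = (F_in - F_out) / F_in * 100
Moles reacted = 103 - 96 = 7
X = 7 / 103 * 100
= 0.06796 * 100
= 6.796 %

6.796 %


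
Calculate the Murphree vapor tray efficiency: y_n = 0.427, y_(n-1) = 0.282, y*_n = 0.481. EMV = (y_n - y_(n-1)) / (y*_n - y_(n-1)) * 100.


Murphree vapor efficiency: EMV = (y_n - y_(n-1)) / (y*_n - y_(n-1)) * 100
EMV = (0.427 - 0.282) / (0.481 - 0.282) * 100 = 0.145 / 0.199 * 100 = 72.86

72.86 %


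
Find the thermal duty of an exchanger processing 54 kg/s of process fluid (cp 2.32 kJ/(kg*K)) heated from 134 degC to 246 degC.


Q = m_dot * cp * delta_T
delta_T = 246 - 134 = 112 K
Q = 54 * 2.32 * 112
= 125.28 * 112
= 14031.36 kW

14031.36 kW


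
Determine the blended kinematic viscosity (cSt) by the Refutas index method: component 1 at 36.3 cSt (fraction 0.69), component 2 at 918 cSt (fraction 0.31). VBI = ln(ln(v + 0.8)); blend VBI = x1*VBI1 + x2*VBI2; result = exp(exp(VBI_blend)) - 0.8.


Refutas method: VBN_i = 14.534*ln(ln(visc_i + 0.8)) + 10.975, blended linearly by mass fraction; since VBN is linear in VBI_i = ln(ln(visc_i + 0.8)) and the fractions sum to 1, blend VBI directly: visc = exp(exp(VBI_blend)) - 0.8
VBI_1 = ln(ln(36.3 + 0.8)) = 1.28471
VBI_2 = ln(ln(918 + 0.8)) = 1.92031
VBI_blend = 0.69 * 1.28471 + 0.31 * 1.92031 = 1.48175
visc_blend = exp(exp(1.48175)) - 0.8 = 80.70

80.70 cSt


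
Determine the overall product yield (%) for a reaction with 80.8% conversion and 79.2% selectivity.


Overall yield = conversion (%) * selectivity (%) / 100
Conversion = 80.8%, Selectivity = 79.2%
Y = 80.8 * 79.2 / 100
= 63.9936 %

63.9936 %


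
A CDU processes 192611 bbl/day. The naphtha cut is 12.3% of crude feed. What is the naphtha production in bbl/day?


Crude throughput = 192611 bbl/day
Fraction yield = 12.3%
yield = throughput * fraction / 100
yield = 192611 * 12.3 / 100 = 23691.153

23691.153 bbl/day


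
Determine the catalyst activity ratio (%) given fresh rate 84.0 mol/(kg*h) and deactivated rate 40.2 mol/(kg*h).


Activity (%) = (rate_used / rate_fresh) * 100
rate_used = 40.2, rate_fresh = 84.0
= (40.2 / 84.0) * 100
= 0.4786 * 100 = 47.86

47.86 %


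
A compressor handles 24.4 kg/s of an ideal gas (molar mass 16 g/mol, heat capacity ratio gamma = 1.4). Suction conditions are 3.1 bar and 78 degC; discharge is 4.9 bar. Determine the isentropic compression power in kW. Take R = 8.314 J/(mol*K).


Isentropic work: W = m*(gamma/(gamma-1))*(R*T1/MW)*((P2/P1)^((gamma-1)/gamma) - 1)
T1 = 78 + 273.15 = 351.15 K
Pressure ratio = 4.9 / 3.1 = 1.58065
Exponent = (1.4 - 1)/1.4 = 0.285714
(P2/P1)^exp - 1 = 1.58065^0.285714 - 1 = 0.139751
W = 24.4 * 1.4 / 0.4 * 8.314 * 351.15 / 16 * 0.139751 = 2178

2178 kW


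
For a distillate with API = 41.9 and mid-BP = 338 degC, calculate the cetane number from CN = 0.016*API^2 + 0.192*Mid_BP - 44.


CN = 0.016 * 41.9^2 + 0.192 * 338 - 44
CN = 28.08976 + 64.896 - 44 = 48.98576

48.98576


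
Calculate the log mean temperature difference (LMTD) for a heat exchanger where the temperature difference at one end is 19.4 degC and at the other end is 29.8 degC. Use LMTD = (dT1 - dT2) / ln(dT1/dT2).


LMTD = (dT1 - dT2) / ln(dT1/dT2)
= (19.4 - 29.8) / ln(19.4 / 29.8) = -10.4 / -0.429235 = 24.23

24.23 degC


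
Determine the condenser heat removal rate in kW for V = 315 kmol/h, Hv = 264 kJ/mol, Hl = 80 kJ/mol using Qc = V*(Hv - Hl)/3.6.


Qc = 315 * (264 - 80) / 3.6 = 315 * 184 / 3.6 = 16100

16100 kW


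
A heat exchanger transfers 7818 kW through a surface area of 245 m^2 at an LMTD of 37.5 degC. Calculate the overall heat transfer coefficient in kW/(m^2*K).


From Q = U*A*LMTD, U = Q / (A * LMTD)
U = 7818 / (245 * 37.5) = 7818 / 9187.5 = 0.8509

0.8509 kW/(m^2*K)


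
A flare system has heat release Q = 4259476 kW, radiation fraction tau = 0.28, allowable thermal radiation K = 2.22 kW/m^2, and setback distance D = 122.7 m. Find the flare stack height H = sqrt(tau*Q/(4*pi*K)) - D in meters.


tau*Q/(4*pi*K) = 0.28 * 4259476 / (4 * pi * 2.22) = 42751.5
sqrt(42751.5) = 206.764
H = 206.764 - 122.7 = 84.06

84.06 m


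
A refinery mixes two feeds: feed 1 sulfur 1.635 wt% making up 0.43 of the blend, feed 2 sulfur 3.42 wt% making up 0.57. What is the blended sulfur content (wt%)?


Linear sulfur blending: S_blend = x1*S1 + x2*S2
Contribution 1: 0.43 * 1.635 = 0.70305 wt%
Contribution 2: 0.57 * 3.42 = 1.9494 wt%
S_blend = 0.70305 + 1.9494 = 2.65245

2.65245 wt%


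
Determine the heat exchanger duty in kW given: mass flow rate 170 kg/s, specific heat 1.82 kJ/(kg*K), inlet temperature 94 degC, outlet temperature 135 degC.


Q = m_dot * cp * delta_T
delta_T = 135 - 94 = 41 K
Q = 170 * 1.82 * 41
= 309.4 * 41
= 12685.4 kW

12685.4 kW


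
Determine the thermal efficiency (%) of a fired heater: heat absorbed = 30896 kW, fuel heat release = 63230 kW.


Furnace efficiency = Q_absorbed / Q_fuel * 100
= 30896 / 63230 * 100 = 48.86

48.86 %


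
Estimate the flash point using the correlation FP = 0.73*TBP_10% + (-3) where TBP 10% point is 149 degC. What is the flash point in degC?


FP = 0.73 * 149 + (-3) = 105.77

105.77 degC


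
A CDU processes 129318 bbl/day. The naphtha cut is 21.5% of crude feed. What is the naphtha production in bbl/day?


Crude throughput = 129318 bbl/day
Fraction yield = 21.5%
yield = throughput * fraction / 100
yield = 129318 * 21.5 / 100 = 27803.37

27803.37 bbl/day


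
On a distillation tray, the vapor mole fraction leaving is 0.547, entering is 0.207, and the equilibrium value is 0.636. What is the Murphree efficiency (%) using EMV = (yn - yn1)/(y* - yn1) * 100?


Murphree vapor efficiency: EMV = (y_n - y_(n-1)) / (y*_n - y_(n-1)) * 100
EMV = (0.547 - 0.207) / (0.636 - 0.207) * 100 = 0.34 / 0.429 * 100 = 79.25

79.25 %


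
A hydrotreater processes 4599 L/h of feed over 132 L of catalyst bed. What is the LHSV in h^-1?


LHSV = volumetric feed rate / catalyst volume
= 4599 L/h / 132 L
= 34.84 h^-1

34.84 h^-1


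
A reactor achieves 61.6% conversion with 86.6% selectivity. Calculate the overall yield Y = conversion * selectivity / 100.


Overall yield = conversion (%) * selectivity (%) / 100
Conversion = 61.6%, Selectivity = 86.6%
Y = 61.6 * 86.6 / 100
= 53.3456 %

53.3456 %


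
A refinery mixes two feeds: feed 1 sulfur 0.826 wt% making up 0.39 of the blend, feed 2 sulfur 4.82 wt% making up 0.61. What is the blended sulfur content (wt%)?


Linear sulfur blending: S_blend = x1*S1 + x2*S2
Contribution 1: 0.39 * 0.826 = 0.32214 wt%
Contribution 2: 0.61 * 4.82 = 2.9402 wt%
S_blend = 0.32214 + 2.9402 = 3.26234

3.26234 wt%


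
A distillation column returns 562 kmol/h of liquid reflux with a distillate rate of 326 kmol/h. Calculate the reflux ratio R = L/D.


Reflux ratio definition: R = L / D (liquid returned / distillate withdrawn)
L = 562 kmol/h, D = 326 kmol/h
R = 562 / 326 = 1.724

1.724


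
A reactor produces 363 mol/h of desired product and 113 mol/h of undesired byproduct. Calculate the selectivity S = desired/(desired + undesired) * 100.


Selectivity = desired / (desired + undesired) * 100
Total products = 363 + 113 = 476 mol/h
S = 363 / 476 * 100
= 0.7626 * 100
= 76.26 %

76.26 %


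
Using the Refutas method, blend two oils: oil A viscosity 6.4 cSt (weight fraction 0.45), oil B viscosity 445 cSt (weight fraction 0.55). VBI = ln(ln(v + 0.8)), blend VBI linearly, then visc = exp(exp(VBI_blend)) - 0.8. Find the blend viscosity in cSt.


Refutas method: VBN_i = 14.534*ln(ln(visc_i + 0.8)) + 10.975, blended linearly by mass fraction; since VBN is linear in VBI_i = ln(ln(visc_i + 0.8)) and the fractions sum to 1, blend VBI directly: visc = exp(exp(VBI_blend)) - 0.8
VBI_1 = ln(ln(6.4 + 0.8)) = 0.680103
VBI_2 = ln(ln(445 + 0.8)) = 1.80827
VBI_blend = 0.45 * 0.680103 + 0.55 * 1.80827 = 1.30059
visc_blend = exp(exp(1.30059)) - 0.8 = 38.51

38.51 cSt


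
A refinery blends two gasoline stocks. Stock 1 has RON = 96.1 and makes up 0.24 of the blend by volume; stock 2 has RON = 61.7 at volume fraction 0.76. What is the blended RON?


Linear blending: RON_blend = sum(vi * RONi)
Contribution 1: 0.24 * 96.1 = 23.064
Contribution 2: 0.76 * 61.7 = 46.892
RON_blend = 23.064 + 46.892 = 69.956

69.956


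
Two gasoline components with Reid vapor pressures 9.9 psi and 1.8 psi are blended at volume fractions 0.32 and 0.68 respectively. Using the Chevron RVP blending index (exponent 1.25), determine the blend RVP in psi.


Chevron index: RVP_blend = (sum xi*RVPi^1.25)^(1/1.25)
RVP^1.25 terms: 0.32 * 9.9^1.25 + 0.68 * 1.8^1.25 = 7.0372
RVP_blend = 7.0372^(1/1.25) = 4.763

4.763 psi


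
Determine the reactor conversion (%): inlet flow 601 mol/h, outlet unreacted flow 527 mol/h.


X = (F_in - F_out) / F_in * 100
Moles reacted = 601 - 527 = 74
X = 74 / 601 * 100
= 0.1231 * 100
= 12.31 %

12.31 %


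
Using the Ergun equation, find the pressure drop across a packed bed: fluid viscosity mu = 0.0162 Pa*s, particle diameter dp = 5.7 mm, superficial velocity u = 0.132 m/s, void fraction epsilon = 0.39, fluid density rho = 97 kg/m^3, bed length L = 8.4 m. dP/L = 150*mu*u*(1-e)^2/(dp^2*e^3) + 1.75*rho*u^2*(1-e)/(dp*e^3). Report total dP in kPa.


dp = 5.7 mm = 0.0057 m
Viscous term = 150*0.0162*0.132*(1-0.39)^2 / (0.0057^2*0.39^3) = 61929.3
Inertial term = 1.75*97*0.132^2*(1-0.39) / (0.0057*0.39^3) = 5336.04
dP/L = 61929.3 + 5336.04 = 67265.3 Pa/m
dP = 67265.3 * 8.4 / 1000 = 565.0 kPa

565.0 kPa


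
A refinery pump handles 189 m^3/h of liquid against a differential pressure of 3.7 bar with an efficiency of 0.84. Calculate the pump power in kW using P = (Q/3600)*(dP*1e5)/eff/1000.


Q = 189 / 3600 = 0.0525 m^3/s
P = 0.0525 * (3.7 * 1e5) / 0.84 / 1000 = 23.12

23.12 kW


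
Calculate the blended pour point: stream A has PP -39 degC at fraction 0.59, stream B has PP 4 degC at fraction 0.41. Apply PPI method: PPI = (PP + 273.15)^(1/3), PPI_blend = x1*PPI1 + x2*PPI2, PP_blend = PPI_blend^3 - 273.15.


PPI_1 = (-39 + 273.15)^(1/3) = 6.163557
PPI_2 = (4 + 273.15)^(1/3) = 6.51986
PPI_blend = 0.59 * 6.163557 + 0.41 * 6.51986 = 6.309641
PP_blend = 6.309641^3 - 273.15 = 251.1967 - 273.15 = -21.95

-21.95 degC


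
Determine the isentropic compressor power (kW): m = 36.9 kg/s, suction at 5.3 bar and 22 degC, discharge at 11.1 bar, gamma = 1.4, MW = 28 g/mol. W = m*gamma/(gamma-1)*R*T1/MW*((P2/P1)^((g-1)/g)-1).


Isentropic work: W = m*(gamma/(gamma-1))*(R*T1/MW)*((P2/P1)^((gamma-1)/gamma) - 1)
T1 = 22 + 273.15 = 295.15 K
Pressure ratio = 11.1 / 5.3 = 2.09434
Exponent = (1.4 - 1)/1.4 = 0.285714
(P2/P1)^exp - 1 = 2.09434^0.285714 - 1 = 0.235173
W = 36.9 * 1.4 / 0.4 * 8.314 * 295.15 / 28 * 0.235173 = 2662

2662 kW


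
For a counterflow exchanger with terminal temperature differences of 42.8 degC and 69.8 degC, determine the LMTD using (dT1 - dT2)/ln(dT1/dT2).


LMTD = (dT1 - dT2) / ln(dT1/dT2)
= (42.8 - 69.8) / ln(42.8 / 69.8) = -27 / -0.489096 = 55.20

55.20 degC


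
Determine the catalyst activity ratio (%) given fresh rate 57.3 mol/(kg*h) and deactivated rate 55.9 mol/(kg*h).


Activity (%) = (rate_used / rate_fresh) * 100
rate_used = 55.9, rate_fresh = 57.3
= (55.9 / 57.3) * 100
= 0.9756 * 100 = 97.56

97.56 %


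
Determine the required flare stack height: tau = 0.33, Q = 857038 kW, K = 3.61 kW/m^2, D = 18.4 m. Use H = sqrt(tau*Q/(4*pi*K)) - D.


tau*Q/(4*pi*K) = 0.33 * 857038 / (4 * pi * 3.61) = 6234.43
sqrt(6234.43) = 78.9584
H = 78.9584 - 18.4 = 60.56

60.56 m


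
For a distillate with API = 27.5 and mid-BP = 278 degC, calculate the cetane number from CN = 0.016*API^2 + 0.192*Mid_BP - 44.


CN = 0.016 * 27.5^2 + 0.192 * 278 - 44
CN = 12.1 + 53.376 - 44 = 21.476

21.476


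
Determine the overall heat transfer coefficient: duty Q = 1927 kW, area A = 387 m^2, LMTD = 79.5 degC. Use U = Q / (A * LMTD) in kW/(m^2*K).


From Q = U*A*LMTD, U = Q / (A * LMTD)
U = 1927 / (387 * 79.5) = 1927 / 30766.5 = 0.06263

0.06263 kW/(m^2*K)


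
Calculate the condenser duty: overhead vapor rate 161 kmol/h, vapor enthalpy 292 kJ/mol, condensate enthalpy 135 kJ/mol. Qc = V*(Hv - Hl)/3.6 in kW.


Qc = 161 * (292 - 135) / 3.6 = 161 * 157 / 3.6 = 7021

7021 kW


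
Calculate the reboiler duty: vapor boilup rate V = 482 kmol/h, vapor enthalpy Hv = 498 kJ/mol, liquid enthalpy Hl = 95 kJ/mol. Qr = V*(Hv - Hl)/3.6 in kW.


Qr = 482 * (498 - 95) / 3.6 = 482 * 403 / 3.6 = 53960

53960 kW


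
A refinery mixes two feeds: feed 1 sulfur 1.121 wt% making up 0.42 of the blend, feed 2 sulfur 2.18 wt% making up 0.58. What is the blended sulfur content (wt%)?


Linear sulfur blending: S_blend = x1*S1 + x2*S2
Contribution 1: 0.42 * 1.121 = 0.47082 wt%
Contribution 2: 0.58 * 2.18 = 1.2644 wt%
S_blend = 0.47082 + 1.2644 = 1.73522

1.73522 wt%


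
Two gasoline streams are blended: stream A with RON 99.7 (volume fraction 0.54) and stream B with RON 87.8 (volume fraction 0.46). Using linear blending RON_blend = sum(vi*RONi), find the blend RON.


Linear blending: RON_blend = sum(vi * RONi)
Contribution 1: 0.54 * 99.7 = 53.838
Contribution 2: 0.46 * 87.8 = 40.388
RON_blend = 53.838 + 40.388 = 94.226

94.226


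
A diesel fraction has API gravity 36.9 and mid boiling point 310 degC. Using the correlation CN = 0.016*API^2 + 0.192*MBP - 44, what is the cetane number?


CN = 0.016 * 36.9^2 + 0.192 * 310 - 44
CN = 21.78576 + 59.52 - 44 = 37.30576

37.30576


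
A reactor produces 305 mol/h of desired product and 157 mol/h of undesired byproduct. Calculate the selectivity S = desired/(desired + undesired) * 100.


Selectivity = desired / (desired + undesired) * 100
Total products = 305 + 157 = 462 mol/h
S = 305 / 462 * 100
= 0.6602 * 100
= 66.02 %

66.02 %


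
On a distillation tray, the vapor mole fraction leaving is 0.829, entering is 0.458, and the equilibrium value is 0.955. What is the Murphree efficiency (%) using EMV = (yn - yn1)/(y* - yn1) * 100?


Murphree vapor efficiency: EMV = (y_n - y_(n-1)) / (y*_n - y_(n-1)) * 100
EMV = (0.829 - 0.458) / (0.955 - 0.458) * 100 = 0.371 / 0.497 * 100 = 74.65

74.65 %


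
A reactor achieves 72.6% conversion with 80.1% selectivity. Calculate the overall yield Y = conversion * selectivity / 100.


Overall yield = conversion (%) * selectivity (%) / 100
Conversion = 72.6%, Selectivity = 80.1%
Y = 72.6 * 80.1 / 100
= 58.1526 %

58.1526 %


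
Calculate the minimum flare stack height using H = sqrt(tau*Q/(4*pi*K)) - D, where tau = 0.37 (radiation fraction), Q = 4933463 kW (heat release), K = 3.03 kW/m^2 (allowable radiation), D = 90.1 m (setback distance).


tau*Q/(4*pi*K) = 0.37 * 4933463 / (4 * pi * 3.03) = 47940.3
sqrt(47940.3) = 218.953
H = 218.953 - 90.1 = 128.9

128.9 m


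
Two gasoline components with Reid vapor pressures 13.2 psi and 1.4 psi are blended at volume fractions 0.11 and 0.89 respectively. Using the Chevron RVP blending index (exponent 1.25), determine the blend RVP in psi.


Chevron index: RVP_blend = (sum xi*RVPi^1.25)^(1/1.25)
RVP^1.25 terms: 0.11 * 13.2^1.25 + 0.89 * 1.4^1.25 = 4.12299
RVP_blend = 4.12299^(1/1.25) = 3.106

3.106 psi


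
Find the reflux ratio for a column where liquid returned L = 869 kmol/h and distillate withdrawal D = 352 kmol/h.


Reflux ratio definition: R = L / D (liquid returned / distillate withdrawn)
L = 869 kmol/h, D = 352 kmol/h
R = 869 / 352 = 2.469

2.469


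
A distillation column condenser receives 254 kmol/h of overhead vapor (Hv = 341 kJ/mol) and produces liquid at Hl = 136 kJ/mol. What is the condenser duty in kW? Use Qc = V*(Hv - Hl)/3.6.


Qc = 254 * (341 - 136) / 3.6 = 254 * 205 / 3.6 = 14460

14460 kW
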